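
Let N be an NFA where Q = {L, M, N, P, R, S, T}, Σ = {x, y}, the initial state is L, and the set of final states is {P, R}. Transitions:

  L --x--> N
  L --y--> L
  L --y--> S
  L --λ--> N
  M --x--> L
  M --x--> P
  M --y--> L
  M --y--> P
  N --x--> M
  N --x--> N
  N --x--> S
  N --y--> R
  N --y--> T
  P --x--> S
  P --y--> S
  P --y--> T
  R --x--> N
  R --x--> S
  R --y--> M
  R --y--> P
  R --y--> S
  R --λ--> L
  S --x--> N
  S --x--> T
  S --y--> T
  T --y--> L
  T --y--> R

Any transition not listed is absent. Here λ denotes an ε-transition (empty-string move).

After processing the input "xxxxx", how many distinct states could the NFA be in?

6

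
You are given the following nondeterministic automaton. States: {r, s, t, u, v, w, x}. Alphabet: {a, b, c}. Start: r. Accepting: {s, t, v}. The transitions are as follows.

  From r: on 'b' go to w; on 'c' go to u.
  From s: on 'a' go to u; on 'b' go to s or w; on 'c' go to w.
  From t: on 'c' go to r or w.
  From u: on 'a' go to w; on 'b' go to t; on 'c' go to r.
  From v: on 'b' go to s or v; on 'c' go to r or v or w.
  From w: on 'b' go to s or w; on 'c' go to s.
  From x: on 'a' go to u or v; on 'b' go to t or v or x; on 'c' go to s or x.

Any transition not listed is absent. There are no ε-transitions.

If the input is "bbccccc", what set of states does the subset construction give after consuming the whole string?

Start in {r}.
Read 'b': r→{w}; now {w}.
Read 'b': w→{s, w}; now {s, w}.
Read 'c': s→{w}, w→{s}; now {s, w}.
Read 'c': s→{w}, w→{s}; now {s, w}.
Read 'c': s→{w}, w→{s}; now {s, w}.
Read 'c': s→{w}, w→{s}; now {s, w}.
Read 'c': s→{w}, w→{s}; now {s, w}.

{s, w}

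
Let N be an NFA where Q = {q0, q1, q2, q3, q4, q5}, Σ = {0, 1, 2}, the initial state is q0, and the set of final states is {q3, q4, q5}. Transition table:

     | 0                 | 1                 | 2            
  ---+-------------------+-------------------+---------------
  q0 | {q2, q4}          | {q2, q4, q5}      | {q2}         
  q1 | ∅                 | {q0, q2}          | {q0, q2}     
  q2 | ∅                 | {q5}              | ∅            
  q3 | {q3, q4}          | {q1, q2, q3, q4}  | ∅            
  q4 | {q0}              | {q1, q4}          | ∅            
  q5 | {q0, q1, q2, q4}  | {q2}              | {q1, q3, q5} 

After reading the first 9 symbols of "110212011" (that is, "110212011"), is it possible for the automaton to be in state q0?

Yes

Start in {q0}.
Read '1': q0→{q2, q4, q5}; now {q2, q4, q5}.
Read '1': q2→{q5}, q4→{q1, q4}, q5→{q2}; now {q1, q2, q4, q5}.
Read '0': q1→∅, q2→∅, q4→{q0}, q5→{q0, q1, q2, q4}; now {q0, q1, q2, q4}.
Read '2': q0→{q2}, q1→{q0, q2}, q2→∅, q4→∅; now {q0, q2}.
Read '1': q0→{q2, q4, q5}, q2→{q5}; now {q2, q4, q5}.
Read '2': q2→∅, q4→∅, q5→{q1, q3, q5}; now {q1, q3, q5}.
Read '0': q1→∅, q3→{q3, q4}, q5→{q0, q1, q2, q4}; now {q0, q1, q2, q3, q4}.
Read '1': q0→{q2, q4, q5}, q1→{q0, q2}, q2→{q5}, q3→{q1, q2, q3, q4}, q4→{q1, q4}; now {q0, q1, q2, q3, q4, q5}.
Read '1': q0→{q2, q4, q5}, q1→{q0, q2}, q2→{q5}, q3→{q1, q2, q3, q4}, q4→{q1, q4}, q5→{q2}; now {q0, q1, q2, q3, q4, q5}.
State q0 is in {q0, q1, q2, q3, q4, q5}.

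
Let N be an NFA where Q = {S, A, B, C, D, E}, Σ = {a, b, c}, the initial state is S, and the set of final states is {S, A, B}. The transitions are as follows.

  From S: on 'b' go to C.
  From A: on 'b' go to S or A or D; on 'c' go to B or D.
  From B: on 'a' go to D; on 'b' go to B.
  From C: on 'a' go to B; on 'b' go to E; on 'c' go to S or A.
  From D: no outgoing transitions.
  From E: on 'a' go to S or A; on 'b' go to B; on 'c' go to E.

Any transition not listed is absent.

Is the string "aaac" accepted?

No

Start in {S}.
Read 'a': S→∅; now ∅.
The set is empty and remains empty for the remaining 3 symbols.
The final set ∅ contains no accepting state.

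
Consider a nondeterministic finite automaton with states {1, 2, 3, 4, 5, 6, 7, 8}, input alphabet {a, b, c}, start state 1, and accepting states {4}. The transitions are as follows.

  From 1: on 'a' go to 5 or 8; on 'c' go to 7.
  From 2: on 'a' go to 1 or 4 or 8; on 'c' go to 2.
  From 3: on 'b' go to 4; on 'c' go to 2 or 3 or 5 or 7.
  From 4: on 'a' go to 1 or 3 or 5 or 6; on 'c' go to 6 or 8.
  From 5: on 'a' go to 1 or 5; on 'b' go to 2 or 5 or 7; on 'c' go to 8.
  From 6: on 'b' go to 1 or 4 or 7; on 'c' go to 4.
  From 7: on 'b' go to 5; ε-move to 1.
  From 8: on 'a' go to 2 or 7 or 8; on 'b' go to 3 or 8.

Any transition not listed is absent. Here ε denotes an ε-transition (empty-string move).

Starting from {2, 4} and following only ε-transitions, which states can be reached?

{2, 4}

Begin with {2, 4}.
No ε-moves leave this set, so the closure equals the set itself.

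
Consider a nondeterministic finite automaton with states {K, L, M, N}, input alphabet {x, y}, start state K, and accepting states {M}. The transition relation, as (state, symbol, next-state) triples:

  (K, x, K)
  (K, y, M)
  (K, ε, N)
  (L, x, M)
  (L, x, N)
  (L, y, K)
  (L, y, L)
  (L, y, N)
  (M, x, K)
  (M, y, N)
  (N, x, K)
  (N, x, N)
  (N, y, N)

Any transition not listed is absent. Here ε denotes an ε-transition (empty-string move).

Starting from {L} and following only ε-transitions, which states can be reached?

Begin with {L}.
No ε-moves leave this set, so the closure equals the set itself.

{L}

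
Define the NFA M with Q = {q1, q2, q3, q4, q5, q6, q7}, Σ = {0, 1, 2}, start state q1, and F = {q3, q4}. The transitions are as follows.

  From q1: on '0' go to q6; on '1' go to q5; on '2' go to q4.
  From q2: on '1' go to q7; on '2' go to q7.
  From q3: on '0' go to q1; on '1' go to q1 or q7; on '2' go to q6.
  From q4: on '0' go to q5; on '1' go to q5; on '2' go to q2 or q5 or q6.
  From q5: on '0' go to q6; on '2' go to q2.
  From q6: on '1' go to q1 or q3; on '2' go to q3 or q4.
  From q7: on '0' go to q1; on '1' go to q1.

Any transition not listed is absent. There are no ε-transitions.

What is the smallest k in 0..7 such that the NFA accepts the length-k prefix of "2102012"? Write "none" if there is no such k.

1

Start in {q1}.
Read '2': q1→{q4}; now {q4}.
None of the earlier sets intersect F, but {q4} does.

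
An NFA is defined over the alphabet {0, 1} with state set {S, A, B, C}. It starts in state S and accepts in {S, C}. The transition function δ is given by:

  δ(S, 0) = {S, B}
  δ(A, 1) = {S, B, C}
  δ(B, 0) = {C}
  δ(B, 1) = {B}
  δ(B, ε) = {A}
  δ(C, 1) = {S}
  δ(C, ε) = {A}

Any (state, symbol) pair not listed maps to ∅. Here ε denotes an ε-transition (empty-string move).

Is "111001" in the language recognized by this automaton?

No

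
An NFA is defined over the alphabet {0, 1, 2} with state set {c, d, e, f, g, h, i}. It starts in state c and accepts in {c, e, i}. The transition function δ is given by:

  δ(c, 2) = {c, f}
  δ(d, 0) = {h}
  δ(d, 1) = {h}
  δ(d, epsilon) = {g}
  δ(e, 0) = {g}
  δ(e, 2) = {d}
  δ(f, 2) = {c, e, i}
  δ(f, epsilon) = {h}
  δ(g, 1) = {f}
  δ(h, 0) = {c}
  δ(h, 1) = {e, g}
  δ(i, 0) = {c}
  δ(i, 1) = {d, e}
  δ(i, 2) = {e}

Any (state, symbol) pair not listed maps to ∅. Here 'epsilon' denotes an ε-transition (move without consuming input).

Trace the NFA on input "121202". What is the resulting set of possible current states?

∅

Start in {c}.
Read '1': {c} → ∅.
The set is empty and remains empty for the remaining 5 symbols.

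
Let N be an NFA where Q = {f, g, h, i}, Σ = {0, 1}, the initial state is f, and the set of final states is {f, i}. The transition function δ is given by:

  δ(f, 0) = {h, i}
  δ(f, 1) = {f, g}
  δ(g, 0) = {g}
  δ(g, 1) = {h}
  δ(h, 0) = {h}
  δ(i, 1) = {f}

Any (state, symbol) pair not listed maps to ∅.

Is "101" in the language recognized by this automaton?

Start in {f}.
Read '1': {f} → {f, g}.
Read '0': {f, g} → {g, h, i}.
Read '1': {g, h, i} → {f, h}.
The final set {f, h} contains the accepting state f.

Yes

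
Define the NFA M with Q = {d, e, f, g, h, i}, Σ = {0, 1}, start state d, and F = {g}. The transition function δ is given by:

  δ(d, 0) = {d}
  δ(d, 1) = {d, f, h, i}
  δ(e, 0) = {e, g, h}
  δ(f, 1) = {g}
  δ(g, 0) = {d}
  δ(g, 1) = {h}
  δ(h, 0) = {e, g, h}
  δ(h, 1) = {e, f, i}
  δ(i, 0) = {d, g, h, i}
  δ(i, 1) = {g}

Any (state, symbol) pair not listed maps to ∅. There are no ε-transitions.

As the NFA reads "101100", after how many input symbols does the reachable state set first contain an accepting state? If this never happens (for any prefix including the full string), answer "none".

2

Start in {d}.
Read '1': d→{d, f, h, i}; now {d, f, h, i}.
Read '0': d→{d}, f→∅, h→{e, g, h}, i→{d, g, h, i}; now {d, e, g, h, i}.
None of the earlier sets intersect F, but {d, e, g, h, i} does.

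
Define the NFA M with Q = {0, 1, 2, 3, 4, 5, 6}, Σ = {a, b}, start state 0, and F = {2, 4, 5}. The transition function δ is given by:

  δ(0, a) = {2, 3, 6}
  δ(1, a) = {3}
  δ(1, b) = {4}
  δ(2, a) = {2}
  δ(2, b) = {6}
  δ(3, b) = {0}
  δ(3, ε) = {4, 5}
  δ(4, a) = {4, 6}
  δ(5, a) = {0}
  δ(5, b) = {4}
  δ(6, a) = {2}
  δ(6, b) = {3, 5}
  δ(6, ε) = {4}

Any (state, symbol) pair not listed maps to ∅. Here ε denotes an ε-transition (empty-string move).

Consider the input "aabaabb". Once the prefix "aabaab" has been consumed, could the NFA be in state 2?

Start in {0}.
Read 'a': {0} → {2, 3, 4, 5, 6}.
Read 'a': {2, 3, 4, 5, 6} → {0, 2, 4, 6}.
Read 'b': {0, 2, 4, 6} → {3, 4, 5, 6}.
Read 'a': {3, 4, 5, 6} → {0, 2, 4, 6}.
Read 'a': {0, 2, 4, 6} → {2, 3, 4, 5, 6}.
Read 'b': {2, 3, 4, 5, 6} → {0, 3, 4, 5, 6}.
State 2 is not in {0, 3, 4, 5, 6}.

No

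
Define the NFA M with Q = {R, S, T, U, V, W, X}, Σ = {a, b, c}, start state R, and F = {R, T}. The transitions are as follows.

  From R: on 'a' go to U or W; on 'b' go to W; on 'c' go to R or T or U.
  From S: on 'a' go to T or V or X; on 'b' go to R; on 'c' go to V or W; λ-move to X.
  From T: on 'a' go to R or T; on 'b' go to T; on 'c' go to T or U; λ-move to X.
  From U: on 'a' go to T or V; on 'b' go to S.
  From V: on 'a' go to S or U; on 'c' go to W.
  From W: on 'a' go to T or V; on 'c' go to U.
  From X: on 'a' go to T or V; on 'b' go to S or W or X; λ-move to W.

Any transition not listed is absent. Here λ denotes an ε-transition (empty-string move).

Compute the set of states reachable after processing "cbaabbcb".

{S, T, W, X}

Start in {R}.
Read 'c': R→{R, T, U}; union {R, T, U}; ε-closure = {R, T, U, W, X}.
Read 'b': R→{W}, T→{T}, U→{S}, W→∅, X→{S, W, X}; now {S, T, W, X}.
Read 'a': S→{T, V, X}, T→{R, T}, W→{T, V}, X→{T, V}; union {R, T, V, X}; ε-closure = {R, T, V, W, X}.
Read 'a': R→{U, W}, T→{R, T}, V→{S, U}, W→{T, V}, X→{T, V}; union {R, S, T, U, V, W}; ε-closure = {R, S, T, U, V, W, X}.
Read 'b': R→{W}, S→{R}, T→{T}, U→{S}, V→∅, W→∅, X→{S, W, X}; now {R, S, T, W, X}.
Read 'b': R→{W}, S→{R}, T→{T}, W→∅, X→{S, W, X}; now {R, S, T, W, X}.
Read 'c': R→{R, T, U}, S→{V, W}, T→{T, U}, W→{U}, X→∅; union {R, T, U, V, W}; ε-closure = {R, T, U, V, W, X}.
Read 'b': R→{W}, T→{T}, U→{S}, V→∅, W→∅, X→{S, W, X}; now {S, T, W, X}.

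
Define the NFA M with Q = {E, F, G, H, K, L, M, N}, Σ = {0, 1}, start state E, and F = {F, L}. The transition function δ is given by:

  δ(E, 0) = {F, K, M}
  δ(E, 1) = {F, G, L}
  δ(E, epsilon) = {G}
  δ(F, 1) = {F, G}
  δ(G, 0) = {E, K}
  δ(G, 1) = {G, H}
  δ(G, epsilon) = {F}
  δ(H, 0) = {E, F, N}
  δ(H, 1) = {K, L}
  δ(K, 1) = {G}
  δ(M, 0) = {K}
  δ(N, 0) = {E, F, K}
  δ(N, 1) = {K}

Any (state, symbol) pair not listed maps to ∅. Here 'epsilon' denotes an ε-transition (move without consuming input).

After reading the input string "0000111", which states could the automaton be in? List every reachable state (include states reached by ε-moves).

{F, G, H, K, L}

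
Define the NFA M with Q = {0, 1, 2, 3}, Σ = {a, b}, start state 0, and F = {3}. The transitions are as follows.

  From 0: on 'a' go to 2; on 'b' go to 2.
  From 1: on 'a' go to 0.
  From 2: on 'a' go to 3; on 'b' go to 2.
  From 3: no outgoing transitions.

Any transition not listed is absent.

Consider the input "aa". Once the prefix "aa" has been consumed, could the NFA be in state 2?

No

Start in {0}.
Read 'a': {0} → {2}.
Read 'a': {2} → {3}.
State 2 is not in {3}.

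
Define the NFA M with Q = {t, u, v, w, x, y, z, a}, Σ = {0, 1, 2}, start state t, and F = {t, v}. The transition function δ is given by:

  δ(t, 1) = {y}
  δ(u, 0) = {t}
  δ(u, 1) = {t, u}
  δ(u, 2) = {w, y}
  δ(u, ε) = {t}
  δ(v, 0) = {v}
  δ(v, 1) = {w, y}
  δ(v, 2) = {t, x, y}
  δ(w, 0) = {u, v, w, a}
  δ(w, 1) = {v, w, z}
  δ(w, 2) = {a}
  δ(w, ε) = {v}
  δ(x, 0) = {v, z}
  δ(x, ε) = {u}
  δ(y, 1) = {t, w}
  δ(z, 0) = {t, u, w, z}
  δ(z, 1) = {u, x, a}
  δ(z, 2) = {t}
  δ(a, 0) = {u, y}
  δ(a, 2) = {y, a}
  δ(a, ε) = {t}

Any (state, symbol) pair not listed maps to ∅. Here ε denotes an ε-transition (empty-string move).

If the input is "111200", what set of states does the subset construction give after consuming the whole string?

{t, u, v, w, z}

Start in {t}.
Read '1': {t} → {y}.
Read '1': {y} → {t, v, w}.
Read '1': {t, v, w} → {v, w, y, z}.
Read '2': {v, w, y, z} → {t, u, x, y, a}.
Read '0': {t, u, x, y, a} → {t, u, v, y, z}.
Read '0': {t, u, v, y, z} → {t, u, v, w, z}.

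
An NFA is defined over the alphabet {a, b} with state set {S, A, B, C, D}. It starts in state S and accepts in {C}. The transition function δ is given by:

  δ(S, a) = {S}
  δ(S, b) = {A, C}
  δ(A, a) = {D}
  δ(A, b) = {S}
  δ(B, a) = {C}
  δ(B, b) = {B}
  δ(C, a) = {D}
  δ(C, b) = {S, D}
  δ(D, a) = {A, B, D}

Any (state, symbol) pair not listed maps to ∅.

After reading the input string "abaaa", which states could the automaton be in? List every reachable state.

Start in {S}.
Read 'a': {S} → {S}.
Read 'b': {S} → {A, C}.
Read 'a': {A, C} → {D}.
Read 'a': {D} → {A, B, D}.
Read 'a': {A, B, D} → {A, B, C, D}.

{A, B, C, D}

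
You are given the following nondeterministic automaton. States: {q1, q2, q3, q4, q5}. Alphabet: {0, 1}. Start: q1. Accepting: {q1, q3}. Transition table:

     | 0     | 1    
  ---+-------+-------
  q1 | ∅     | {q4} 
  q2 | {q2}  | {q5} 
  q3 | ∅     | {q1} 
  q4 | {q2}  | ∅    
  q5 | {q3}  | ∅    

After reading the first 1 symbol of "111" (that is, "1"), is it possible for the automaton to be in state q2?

No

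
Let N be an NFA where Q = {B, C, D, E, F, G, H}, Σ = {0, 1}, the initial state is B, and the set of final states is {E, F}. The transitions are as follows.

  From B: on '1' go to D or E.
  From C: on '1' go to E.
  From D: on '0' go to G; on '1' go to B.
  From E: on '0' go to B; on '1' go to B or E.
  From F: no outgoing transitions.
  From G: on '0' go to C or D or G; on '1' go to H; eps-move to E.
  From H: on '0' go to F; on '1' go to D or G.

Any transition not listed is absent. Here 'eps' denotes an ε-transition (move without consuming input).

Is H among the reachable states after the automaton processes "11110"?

No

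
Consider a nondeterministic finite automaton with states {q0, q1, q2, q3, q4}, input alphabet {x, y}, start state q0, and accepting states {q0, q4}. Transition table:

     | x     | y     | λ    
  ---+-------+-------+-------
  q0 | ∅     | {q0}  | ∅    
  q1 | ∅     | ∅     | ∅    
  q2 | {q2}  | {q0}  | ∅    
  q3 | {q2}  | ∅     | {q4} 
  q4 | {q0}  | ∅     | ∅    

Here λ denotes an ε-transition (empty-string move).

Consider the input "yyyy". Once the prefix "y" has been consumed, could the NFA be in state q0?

Yes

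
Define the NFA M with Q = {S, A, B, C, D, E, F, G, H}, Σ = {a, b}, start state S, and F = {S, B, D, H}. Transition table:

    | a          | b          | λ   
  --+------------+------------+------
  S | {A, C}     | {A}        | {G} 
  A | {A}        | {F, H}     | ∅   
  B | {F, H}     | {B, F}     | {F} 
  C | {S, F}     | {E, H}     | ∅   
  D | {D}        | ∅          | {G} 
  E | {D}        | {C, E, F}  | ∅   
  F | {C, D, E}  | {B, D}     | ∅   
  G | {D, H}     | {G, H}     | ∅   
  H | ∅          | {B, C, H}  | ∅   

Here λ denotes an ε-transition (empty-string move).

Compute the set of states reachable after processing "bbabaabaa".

{S, A, C, D, E, F, G, H}

Start: ε-closure({S}) = {S, G}.
Read 'b': S→{A}, G→{G, H}; now {A, G, H}.
Read 'b': A→{F, H}, G→{G, H}, H→{B, C, H}; now {B, C, F, G, H}.
Read 'a': B→{F, H}, C→{S, F}, F→{C, D, E}, G→{D, H}, H→∅; union {S, C, D, E, F, H}; ε-closure = {S, C, D, E, F, G, H}.
Read 'b': S→{A}, C→{E, H}, D→∅, E→{C, E, F}, F→{B, D}, G→{G, H}, H→{B, C, H}; now {A, B, C, D, E, F, G, H}.
Read 'a': A→{A}, B→{F, H}, C→{S, F}, D→{D}, E→{D}, F→{C, D, E}, G→{D, H}, H→∅; union {S, A, C, D, E, F, H}; ε-closure = {S, A, C, D, E, F, G, H}.
Read 'a': S→{A, C}, A→{A}, C→{S, F}, D→{D}, E→{D}, F→{C, D, E}, G→{D, H}, H→∅; union {S, A, C, D, E, F, H}; ε-closure = {S, A, C, D, E, F, G, H}.
Read 'b': S→{A}, A→{F, H}, C→{E, H}, D→∅, E→{C, E, F}, F→{B, D}, G→{G, H}, H→{B, C, H}; now {A, B, C, D, E, F, G, H}.
Read 'a': A→{A}, B→{F, H}, C→{S, F}, D→{D}, E→{D}, F→{C, D, E}, G→{D, H}, H→∅; union {S, A, C, D, E, F, H}; ε-closure = {S, A, C, D, E, F, G, H}.
Read 'a': S→{A, C}, A→{A}, C→{S, F}, D→{D}, E→{D}, F→{C, D, E}, G→{D, H}, H→∅; union {S, A, C, D, E, F, H}; ε-closure = {S, A, C, D, E, F, G, H}.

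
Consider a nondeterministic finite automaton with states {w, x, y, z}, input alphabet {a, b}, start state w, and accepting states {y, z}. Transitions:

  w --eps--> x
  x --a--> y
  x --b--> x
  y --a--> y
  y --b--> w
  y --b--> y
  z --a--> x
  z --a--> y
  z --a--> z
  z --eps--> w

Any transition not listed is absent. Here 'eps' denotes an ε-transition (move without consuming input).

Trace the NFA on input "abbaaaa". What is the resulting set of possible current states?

Start: ε-closure({w}) = {w, x}.
Read 'a': w→∅, x→{y}; now {y}.
Read 'b': y→{w, y}; union {w, y}; ε-closure = {w, x, y}.
Read 'b': w→∅, x→{x}, y→{w, y}; now {w, x, y}.
Read 'a': w→∅, x→{y}, y→{y}; now {y}.
Read 'a': y→{y}; now {y}.
Read 'a': y→{y}; now {y}.
Read 'a': y→{y}; now {y}.

{y}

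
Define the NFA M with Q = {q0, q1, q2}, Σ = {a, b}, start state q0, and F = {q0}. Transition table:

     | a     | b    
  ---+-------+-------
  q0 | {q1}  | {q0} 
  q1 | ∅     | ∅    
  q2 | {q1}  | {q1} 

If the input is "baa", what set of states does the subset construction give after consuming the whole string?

Start in {q0}.
Read 'b': q0→{q0}; now {q0}.
Read 'a': q0→{q1}; now {q1}.
Read 'a': q1→∅; now ∅.

∅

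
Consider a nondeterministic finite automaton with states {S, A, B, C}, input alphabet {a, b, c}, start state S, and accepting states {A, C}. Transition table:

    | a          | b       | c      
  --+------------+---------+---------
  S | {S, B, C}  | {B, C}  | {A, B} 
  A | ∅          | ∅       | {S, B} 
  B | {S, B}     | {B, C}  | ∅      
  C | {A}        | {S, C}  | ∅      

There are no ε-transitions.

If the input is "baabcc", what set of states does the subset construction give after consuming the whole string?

{S, B}

Start in {S}.
Read 'b': {S} → {B, C}.
Read 'a': {B, C} → {S, A, B}.
Read 'a': {S, A, B} → {S, B, C}.
Read 'b': {S, B, C} → {S, B, C}.
Read 'c': {S, B, C} → {A, B}.
Read 'c': {A, B} → {S, B}.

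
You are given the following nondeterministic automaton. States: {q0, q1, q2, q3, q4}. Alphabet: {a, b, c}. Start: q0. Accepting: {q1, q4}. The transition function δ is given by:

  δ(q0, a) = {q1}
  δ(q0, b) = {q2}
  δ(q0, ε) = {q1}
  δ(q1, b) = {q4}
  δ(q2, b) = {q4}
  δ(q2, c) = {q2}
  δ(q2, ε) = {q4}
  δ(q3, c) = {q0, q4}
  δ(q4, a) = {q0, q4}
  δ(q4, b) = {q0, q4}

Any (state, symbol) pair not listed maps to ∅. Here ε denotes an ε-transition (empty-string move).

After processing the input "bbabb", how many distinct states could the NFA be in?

Start: ε-closure({q0}) = {q0, q1}.
Read 'b': q0→{q2}, q1→{q4}; now {q2, q4}.
Read 'b': q2→{q4}, q4→{q0, q4}; union {q0, q4}; ε-closure = {q0, q1, q4}.
Read 'a': q0→{q1}, q1→∅, q4→{q0, q4}; now {q0, q1, q4}.
Read 'b': q0→{q2}, q1→{q4}, q4→{q0, q4}; union {q0, q2, q4}; ε-closure = {q0, q1, q2, q4}.
Read 'b': q0→{q2}, q1→{q4}, q2→{q4}, q4→{q0, q4}; union {q0, q2, q4}; ε-closure = {q0, q1, q2, q4}.
That set has 4 states.

4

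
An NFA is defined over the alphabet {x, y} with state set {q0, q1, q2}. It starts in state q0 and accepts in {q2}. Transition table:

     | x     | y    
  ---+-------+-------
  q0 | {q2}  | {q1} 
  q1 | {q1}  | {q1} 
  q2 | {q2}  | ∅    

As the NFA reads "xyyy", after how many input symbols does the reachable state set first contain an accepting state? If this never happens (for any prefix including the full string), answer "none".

1

Start in {q0}.
Read 'x': q0→{q2}; now {q2}.
None of the earlier sets intersect F, but {q2} does.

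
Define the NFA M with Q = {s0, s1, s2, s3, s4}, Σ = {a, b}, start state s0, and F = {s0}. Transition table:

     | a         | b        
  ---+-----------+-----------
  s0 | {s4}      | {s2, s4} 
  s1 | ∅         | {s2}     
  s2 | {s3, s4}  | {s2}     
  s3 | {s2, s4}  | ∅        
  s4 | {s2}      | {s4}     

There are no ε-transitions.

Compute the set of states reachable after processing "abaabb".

Start in {s0}.
Read 'a': {s0} → {s4}.
Read 'b': {s4} → {s4}.
Read 'a': {s4} → {s2}.
Read 'a': {s2} → {s3, s4}.
Read 'b': {s3, s4} → {s4}.
Read 'b': {s4} → {s4}.

{s4}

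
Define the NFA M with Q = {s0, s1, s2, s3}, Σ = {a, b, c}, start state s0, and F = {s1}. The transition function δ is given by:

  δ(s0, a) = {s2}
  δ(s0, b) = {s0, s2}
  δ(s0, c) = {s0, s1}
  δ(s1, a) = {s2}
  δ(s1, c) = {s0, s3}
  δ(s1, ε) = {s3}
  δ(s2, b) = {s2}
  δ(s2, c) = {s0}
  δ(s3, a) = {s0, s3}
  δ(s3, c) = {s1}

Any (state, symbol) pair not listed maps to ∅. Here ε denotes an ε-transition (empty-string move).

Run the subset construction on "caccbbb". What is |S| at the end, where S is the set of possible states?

2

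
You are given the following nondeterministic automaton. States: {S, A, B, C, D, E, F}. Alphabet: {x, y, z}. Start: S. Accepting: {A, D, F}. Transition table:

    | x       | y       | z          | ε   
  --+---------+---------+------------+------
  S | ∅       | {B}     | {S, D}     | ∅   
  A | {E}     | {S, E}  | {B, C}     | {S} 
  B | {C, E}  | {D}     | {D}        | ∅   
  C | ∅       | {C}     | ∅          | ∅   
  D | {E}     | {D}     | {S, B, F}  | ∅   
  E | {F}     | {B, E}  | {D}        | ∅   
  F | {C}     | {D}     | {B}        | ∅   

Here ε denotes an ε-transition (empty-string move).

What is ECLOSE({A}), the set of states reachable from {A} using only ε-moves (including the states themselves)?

Begin with {A}.
ε-move A → S; add S.

{S, A}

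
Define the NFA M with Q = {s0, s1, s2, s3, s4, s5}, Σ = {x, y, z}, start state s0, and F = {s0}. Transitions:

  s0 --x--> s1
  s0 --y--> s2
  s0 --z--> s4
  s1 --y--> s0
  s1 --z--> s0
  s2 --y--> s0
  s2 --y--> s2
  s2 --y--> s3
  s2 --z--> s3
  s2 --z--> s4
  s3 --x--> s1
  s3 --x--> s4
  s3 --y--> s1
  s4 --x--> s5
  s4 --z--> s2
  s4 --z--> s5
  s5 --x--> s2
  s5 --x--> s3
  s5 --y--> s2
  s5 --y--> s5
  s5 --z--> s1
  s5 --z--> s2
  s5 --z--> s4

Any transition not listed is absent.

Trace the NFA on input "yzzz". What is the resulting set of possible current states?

{s1, s2, s3, s4}

Start in {s0}.
Read 'y': s0→{s2}; now {s2}.
Read 'z': s2→{s3, s4}; now {s3, s4}.
Read 'z': s3→∅, s4→{s2, s5}; now {s2, s5}.
Read 'z': s2→{s3, s4}, s5→{s1, s2, s4}; now {s1, s2, s3, s4}.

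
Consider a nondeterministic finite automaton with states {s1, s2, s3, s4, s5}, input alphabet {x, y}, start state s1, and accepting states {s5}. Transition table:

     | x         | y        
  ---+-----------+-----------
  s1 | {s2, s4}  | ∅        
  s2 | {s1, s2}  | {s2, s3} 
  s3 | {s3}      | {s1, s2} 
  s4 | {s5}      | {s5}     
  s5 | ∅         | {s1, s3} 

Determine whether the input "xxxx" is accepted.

Yes

Start in {s1}.
Read 'x': {s1} → {s2, s4}.
Read 'x': {s2, s4} → {s1, s2, s5}.
Read 'x': {s1, s2, s5} → {s1, s2, s4}.
Read 'x': {s1, s2, s4} → {s1, s2, s4, s5}.
The final set {s1, s2, s4, s5} contains the accepting state s5.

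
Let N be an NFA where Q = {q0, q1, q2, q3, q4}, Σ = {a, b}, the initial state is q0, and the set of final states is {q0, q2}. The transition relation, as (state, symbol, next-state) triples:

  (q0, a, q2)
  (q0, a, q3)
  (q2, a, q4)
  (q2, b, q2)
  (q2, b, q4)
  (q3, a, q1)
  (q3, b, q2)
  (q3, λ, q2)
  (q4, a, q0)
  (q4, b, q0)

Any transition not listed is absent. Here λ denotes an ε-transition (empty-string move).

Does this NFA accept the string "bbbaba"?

Start in {q0}.
Read 'b': {q0} → ∅.
The set is empty and remains empty for the remaining 5 symbols.
The final set ∅ contains no accepting state.

No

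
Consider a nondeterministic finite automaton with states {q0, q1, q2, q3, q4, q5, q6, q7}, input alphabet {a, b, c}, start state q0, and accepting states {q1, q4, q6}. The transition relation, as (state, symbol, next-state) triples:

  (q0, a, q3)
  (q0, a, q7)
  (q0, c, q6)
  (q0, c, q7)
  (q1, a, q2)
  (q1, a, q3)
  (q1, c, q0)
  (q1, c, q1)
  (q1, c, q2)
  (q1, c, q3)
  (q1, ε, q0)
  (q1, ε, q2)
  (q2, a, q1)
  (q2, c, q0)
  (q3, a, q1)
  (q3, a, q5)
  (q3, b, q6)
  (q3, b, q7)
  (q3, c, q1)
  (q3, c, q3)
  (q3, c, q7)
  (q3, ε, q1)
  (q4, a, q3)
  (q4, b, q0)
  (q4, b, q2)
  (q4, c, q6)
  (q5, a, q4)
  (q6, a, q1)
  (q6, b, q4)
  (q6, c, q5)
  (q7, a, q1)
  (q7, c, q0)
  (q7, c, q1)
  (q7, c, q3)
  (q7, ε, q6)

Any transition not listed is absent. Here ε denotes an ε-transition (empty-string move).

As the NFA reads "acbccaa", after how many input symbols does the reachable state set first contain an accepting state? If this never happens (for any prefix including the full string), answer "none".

1

Start in {q0}.
Read 'a': {q0} → {q0, q1, q2, q3, q6, q7}.
None of the earlier sets intersect F, but {q0, q1, q2, q3, q6, q7} does.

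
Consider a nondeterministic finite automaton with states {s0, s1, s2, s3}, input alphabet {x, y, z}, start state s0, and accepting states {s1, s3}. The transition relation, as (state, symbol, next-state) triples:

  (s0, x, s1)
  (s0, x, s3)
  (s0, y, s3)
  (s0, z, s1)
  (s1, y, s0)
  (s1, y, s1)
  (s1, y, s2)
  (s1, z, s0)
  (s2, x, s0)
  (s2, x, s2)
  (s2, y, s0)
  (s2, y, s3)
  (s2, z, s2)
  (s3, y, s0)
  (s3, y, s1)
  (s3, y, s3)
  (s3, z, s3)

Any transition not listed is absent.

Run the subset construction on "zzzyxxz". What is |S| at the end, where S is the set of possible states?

4

Start in {s0}.
Read 'z': s0→{s1}; now {s1}.
Read 'z': s1→{s0}; now {s0}.
Read 'z': s0→{s1}; now {s1}.
Read 'y': s1→{s0, s1, s2}; now {s0, s1, s2}.
Read 'x': s0→{s1, s3}, s1→∅, s2→{s0, s2}; now {s0, s1, s2, s3}.
Read 'x': s0→{s1, s3}, s1→∅, s2→{s0, s2}, s3→∅; now {s0, s1, s2, s3}.
Read 'z': s0→{s1}, s1→{s0}, s2→{s2}, s3→{s3}; now {s0, s1, s2, s3}.
That set has 4 states.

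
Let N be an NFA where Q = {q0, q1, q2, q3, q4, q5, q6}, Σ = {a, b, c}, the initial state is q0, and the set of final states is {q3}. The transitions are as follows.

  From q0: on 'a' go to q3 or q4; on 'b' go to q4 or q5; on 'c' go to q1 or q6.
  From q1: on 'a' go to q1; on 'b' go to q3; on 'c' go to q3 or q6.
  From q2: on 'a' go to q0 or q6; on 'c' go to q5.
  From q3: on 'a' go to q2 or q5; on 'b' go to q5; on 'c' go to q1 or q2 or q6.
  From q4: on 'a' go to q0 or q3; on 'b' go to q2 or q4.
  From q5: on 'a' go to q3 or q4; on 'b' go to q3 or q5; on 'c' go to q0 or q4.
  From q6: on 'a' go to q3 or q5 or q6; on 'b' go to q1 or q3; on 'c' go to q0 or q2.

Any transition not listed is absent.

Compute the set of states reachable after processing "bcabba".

{q0, q2, q3, q4, q5, q6}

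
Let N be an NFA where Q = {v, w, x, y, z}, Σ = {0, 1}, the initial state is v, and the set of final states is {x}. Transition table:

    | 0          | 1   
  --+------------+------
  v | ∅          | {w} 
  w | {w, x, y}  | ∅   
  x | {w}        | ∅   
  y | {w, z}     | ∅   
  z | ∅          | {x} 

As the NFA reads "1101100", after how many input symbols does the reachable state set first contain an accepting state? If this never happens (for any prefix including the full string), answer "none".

none

Start in {v}.
Read '1': {v} → {w}.
Read '1': {w} → ∅.
The set is empty and remains empty for the remaining 5 symbols.
No reachable set along the way intersects F.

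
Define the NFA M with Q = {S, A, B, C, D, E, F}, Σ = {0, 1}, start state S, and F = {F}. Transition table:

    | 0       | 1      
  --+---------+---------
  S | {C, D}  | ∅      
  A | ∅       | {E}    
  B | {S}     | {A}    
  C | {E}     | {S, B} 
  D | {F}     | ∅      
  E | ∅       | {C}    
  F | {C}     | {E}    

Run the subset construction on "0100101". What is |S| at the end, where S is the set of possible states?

3

Start in {S}.
Read '0': {S} → {C, D}.
Read '1': {C, D} → {S, B}.
Read '0': {S, B} → {S, C, D}.
Read '0': {S, C, D} → {C, D, E, F}.
Read '1': {C, D, E, F} → {S, B, C, E}.
Read '0': {S, B, C, E} → {S, C, D, E}.
Read '1': {S, C, D, E} → {S, B, C}.
That set has 3 states.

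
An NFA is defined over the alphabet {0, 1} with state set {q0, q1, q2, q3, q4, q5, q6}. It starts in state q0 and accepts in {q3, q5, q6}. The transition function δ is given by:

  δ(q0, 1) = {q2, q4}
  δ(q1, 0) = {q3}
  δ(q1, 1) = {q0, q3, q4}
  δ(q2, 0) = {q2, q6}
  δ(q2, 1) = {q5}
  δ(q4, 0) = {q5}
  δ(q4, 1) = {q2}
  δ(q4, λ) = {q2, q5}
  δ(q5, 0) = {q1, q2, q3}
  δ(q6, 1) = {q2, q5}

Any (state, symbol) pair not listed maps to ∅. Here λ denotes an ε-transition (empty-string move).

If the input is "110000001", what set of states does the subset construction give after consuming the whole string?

{q2, q5}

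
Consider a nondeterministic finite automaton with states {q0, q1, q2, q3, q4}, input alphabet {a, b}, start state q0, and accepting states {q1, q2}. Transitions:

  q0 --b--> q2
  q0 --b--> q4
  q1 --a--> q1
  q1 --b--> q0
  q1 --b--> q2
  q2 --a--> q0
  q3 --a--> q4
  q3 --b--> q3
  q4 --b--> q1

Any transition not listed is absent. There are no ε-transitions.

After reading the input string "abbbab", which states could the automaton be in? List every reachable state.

∅

Start in {q0}.
Read 'a': {q0} → ∅.
The set is empty and remains empty for the remaining 5 symbols.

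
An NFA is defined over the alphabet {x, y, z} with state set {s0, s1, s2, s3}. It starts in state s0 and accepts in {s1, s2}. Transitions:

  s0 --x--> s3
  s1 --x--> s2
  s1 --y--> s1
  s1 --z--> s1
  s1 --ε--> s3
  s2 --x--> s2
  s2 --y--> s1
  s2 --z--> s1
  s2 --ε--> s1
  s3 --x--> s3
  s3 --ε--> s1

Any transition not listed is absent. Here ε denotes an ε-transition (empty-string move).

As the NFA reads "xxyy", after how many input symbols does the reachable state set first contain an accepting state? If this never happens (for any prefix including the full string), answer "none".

Start in {s0}.
Read 'x': s0→{s3}; union {s3}; ε-closure = {s1, s3}.
None of the earlier sets intersect F, but {s1, s3} does.

1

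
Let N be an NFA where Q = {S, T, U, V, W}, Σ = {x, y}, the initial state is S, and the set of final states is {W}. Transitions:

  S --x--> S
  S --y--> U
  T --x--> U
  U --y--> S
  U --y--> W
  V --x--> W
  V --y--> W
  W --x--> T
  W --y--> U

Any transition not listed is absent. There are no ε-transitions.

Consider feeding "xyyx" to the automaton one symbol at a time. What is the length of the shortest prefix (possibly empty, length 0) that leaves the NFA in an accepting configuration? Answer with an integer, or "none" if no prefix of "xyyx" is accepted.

Start in {S}.
Read 'x': {S} → {S}.
Read 'y': {S} → {U}.
Read 'y': {U} → {S, W}.
None of the earlier sets intersect F, but {S, W} does.

3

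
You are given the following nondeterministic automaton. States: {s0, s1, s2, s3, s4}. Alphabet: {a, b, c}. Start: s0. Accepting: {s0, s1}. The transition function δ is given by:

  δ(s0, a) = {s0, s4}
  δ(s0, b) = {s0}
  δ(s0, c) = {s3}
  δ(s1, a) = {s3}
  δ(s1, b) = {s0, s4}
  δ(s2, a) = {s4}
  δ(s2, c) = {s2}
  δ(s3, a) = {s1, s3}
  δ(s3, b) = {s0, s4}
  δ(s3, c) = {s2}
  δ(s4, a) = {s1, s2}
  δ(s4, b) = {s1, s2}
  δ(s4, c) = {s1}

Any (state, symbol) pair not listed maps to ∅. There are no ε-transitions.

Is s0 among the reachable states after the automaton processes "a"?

Start in {s0}.
Read 'a': {s0} → {s0, s4}.
State s0 is in {s0, s4}.

Yes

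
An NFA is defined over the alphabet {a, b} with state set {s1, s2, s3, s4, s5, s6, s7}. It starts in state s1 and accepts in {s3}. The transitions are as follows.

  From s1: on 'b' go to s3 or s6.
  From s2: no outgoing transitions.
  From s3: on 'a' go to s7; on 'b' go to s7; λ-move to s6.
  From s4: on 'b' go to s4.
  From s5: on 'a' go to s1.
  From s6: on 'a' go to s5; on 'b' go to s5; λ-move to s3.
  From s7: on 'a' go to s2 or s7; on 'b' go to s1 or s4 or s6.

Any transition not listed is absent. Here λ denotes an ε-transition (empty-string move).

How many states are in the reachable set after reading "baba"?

Start in {s1}.
Read 'b': s1→{s3, s6}; now {s3, s6}.
Read 'a': s3→{s7}, s6→{s5}; now {s5, s7}.
Read 'b': s5→∅, s7→{s1, s4, s6}; union {s1, s4, s6}; ε-closure = {s1, s3, s4, s6}.
Read 'a': s1→∅, s3→{s7}, s4→∅, s6→{s5}; now {s5, s7}.
That set has 2 states.

2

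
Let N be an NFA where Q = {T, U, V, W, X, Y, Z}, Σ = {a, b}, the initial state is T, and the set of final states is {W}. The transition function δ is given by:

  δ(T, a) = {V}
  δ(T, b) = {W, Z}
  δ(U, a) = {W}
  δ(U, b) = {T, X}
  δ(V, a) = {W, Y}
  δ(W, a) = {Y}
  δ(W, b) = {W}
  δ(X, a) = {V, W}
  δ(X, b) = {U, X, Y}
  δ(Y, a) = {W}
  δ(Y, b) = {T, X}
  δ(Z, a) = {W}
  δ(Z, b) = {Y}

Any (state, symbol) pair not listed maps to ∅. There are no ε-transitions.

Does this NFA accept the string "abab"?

No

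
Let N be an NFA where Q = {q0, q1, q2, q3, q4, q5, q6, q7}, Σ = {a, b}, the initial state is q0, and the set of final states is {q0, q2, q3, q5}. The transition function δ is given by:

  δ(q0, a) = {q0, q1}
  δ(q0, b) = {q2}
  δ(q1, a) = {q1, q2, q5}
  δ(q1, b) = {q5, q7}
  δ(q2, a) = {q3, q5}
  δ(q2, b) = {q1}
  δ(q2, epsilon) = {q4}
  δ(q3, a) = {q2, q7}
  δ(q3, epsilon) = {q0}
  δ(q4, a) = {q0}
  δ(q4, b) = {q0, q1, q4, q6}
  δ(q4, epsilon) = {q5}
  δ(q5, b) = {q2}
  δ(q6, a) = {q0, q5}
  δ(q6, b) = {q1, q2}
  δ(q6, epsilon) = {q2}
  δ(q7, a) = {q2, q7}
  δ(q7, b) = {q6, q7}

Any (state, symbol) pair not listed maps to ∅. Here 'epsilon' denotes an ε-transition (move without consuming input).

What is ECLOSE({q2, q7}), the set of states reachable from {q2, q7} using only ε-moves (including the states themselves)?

Begin with {q2, q7}.
ε-move q2 → q4; add q4.
ε-move q4 → q5; add q5.

{q2, q4, q5, q7}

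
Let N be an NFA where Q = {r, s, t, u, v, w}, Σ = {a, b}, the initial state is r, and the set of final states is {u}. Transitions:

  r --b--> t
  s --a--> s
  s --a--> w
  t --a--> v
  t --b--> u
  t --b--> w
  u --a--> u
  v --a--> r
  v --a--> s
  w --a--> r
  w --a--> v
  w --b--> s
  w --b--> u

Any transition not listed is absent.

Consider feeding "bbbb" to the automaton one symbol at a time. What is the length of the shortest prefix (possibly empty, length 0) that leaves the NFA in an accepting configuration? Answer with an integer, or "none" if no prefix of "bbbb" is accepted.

Start in {r}.
Read 'b': {r} → {t}.
Read 'b': {t} → {u, w}.
None of the earlier sets intersect F, but {u, w} does.

2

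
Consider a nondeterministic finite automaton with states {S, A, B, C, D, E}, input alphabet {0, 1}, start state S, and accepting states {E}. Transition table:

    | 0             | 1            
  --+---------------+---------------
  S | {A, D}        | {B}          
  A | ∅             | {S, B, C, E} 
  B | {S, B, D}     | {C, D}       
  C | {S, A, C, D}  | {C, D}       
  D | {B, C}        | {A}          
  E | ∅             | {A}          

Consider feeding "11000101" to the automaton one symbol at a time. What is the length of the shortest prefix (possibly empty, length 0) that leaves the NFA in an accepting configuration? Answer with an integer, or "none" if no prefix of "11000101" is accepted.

Start in {S}.
Read '1': S→{B}; now {B}.
Read '1': B→{C, D}; now {C, D}.
Read '0': C→{S, A, C, D}, D→{B, C}; now {S, A, B, C, D}.
Read '0': S→{A, D}, A→∅, B→{S, B, D}, C→{S, A, C, D}, D→{B, C}; now {S, A, B, C, D}.
Read '0': S→{A, D}, A→∅, B→{S, B, D}, C→{S, A, C, D}, D→{B, C}; now {S, A, B, C, D}.
Read '1': S→{B}, A→{S, B, C, E}, B→{C, D}, C→{C, D}, D→{A}; now {S, A, B, C, D, E}.
None of the earlier sets intersect F, but {S, A, B, C, D, E} does.

6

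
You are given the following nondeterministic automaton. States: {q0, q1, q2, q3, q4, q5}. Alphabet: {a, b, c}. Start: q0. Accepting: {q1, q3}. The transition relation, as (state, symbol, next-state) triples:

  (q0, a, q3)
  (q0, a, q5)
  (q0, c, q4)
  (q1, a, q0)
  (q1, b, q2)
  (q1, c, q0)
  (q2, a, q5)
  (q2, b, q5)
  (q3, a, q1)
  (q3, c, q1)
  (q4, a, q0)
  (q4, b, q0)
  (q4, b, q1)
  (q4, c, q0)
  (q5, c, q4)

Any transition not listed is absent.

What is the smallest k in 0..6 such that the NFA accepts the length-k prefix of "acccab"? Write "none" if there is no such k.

1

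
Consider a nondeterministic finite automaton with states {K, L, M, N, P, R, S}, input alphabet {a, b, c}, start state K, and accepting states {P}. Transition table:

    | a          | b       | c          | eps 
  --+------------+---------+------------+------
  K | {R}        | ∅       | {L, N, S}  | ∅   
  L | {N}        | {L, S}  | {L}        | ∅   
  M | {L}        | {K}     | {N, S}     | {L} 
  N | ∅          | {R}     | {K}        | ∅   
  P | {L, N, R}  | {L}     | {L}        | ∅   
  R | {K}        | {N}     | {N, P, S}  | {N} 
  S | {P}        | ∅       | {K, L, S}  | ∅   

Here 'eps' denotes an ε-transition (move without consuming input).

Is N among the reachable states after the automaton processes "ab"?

Yes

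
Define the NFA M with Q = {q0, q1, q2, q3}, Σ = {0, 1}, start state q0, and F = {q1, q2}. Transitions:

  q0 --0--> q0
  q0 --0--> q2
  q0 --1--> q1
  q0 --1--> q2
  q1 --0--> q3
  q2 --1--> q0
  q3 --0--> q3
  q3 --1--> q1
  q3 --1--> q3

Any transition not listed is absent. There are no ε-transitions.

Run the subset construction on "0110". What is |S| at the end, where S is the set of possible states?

3

Start in {q0}.
Read '0': {q0} → {q0, q2}.
Read '1': {q0, q2} → {q0, q1, q2}.
Read '1': {q0, q1, q2} → {q0, q1, q2}.
Read '0': {q0, q1, q2} → {q0, q2, q3}.
That set has 3 states.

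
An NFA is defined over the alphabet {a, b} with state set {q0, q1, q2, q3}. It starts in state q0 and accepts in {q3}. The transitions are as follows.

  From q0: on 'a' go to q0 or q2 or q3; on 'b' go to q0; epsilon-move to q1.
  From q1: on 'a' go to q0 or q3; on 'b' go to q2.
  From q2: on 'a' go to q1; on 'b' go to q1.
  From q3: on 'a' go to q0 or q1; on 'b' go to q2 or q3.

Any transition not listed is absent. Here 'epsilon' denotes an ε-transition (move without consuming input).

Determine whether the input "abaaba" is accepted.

Yes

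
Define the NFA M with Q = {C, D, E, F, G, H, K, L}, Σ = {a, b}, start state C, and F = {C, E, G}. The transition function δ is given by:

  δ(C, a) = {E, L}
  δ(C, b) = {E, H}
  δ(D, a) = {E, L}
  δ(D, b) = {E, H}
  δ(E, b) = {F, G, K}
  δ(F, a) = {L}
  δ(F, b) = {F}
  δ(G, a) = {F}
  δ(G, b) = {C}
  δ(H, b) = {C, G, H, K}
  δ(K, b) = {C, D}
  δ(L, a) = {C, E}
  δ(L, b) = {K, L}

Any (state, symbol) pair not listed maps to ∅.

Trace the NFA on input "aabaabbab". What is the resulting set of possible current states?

{E, F, G, H, K, L}

Start in {C}.
Read 'a': C→{E, L}; now {E, L}.
Read 'a': E→∅, L→{C, E}; now {C, E}.
Read 'b': C→{E, H}, E→{F, G, K}; now {E, F, G, H, K}.
Read 'a': E→∅, F→{L}, G→{F}, H→∅, K→∅; now {F, L}.
Read 'a': F→{L}, L→{C, E}; now {C, E, L}.
Read 'b': C→{E, H}, E→{F, G, K}, L→{K, L}; now {E, F, G, H, K, L}.
Read 'b': E→{F, G, K}, F→{F}, G→{C}, H→{C, G, H, K}, K→{C, D}, L→{K, L}; now {C, D, F, G, H, K, L}.
Read 'a': C→{E, L}, D→{E, L}, F→{L}, G→{F}, H→∅, K→∅, L→{C, E}; now {C, E, F, L}.
Read 'b': C→{E, H}, E→{F, G, K}, F→{F}, L→{K, L}; now {E, F, G, H, K, L}.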